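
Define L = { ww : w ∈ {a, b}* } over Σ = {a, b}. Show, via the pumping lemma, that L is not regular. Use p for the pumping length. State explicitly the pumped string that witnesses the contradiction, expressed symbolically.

Suppose for contradiction that L is regular, and let p be the pumping length.
Take w = a^p b^p a^p b^p = uu where u = a^pb^p; then w ∈ L and |w| = 4p ≥ p.
The pumping lemma gives a decomposition w = xyz where |xy| ≤ p and |y| > 0.
Because |xy| ≤ p and w begins with p copies of a, we have y = a^k with 1 ≤ k ≤ p.
Pump with i = 2: xy^2z = a^{p+k} b^p a^p b^p, of length 4p+k. Suppose this equals vv. The string starts with a and ends with b, so v does too; thus the boundary between the two copies of v is a b→a transition. There is exactly one such transition, at position 2p+k, so |v| = 2p+k and |vv| = 4p+2k ≠ 4p+k since k ≥ 1. So xy^2z ∉ L.
This is a contradiction; hence L is not regular.

a^{p+k} b^p a^p b^p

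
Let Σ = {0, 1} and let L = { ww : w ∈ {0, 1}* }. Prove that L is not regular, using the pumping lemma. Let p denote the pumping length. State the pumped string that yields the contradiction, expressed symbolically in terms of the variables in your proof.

0^{p+k} 1^p 0^p 1^p

Assume L is regular; let p be its pumping constant.
Take w = 0^p 1^p 0^p 1^p = uu where u = 0^p1^p; then w ∈ L and |w| = 4p ≥ p.
Write w = xyz as guaranteed by the lemma, with |xy| ≤ p and y is nonempty.
Since the first p symbols of w are all 0's and |xy| ≤ p, y lies entirely in the leading 0-block: y = 0^k for some k with 1 ≤ k ≤ p.
Pump with i = 2: xy^2z = 0^{p+k} 1^p 0^p 1^p, of length 4p+k. Suppose this equals vv. The string starts with 0 and ends with 1, so v does too; thus the boundary between the two copies of v is a 1→0 transition. There is exactly one such transition, at position 2p+k, so |v| = 2p+k and |vv| = 4p+2k ≠ 4p+k since k ≥ 1. So xy^2z ∉ L.
Contradiction. Therefore L is not regular.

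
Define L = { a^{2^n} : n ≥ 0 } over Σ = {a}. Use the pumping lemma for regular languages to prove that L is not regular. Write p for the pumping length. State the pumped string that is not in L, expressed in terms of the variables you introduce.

a^{2^p+k}

Toward a contradiction, assume L is regular with pumping length p.
Take w = a^{2^p} ∈ L with |w| = 2^p ≥ p.
Write w = xyz as guaranteed by the lemma, with |xy| ≤ p and |y| > 0.
Then y = a^k for some k with 1 ≤ k ≤ p.
Pump with i = 2: xy^2z = a^{2^p+k}. Since 1 ≤ k ≤ p < 2^p, we have 2^p < 2^p+k < 2^{p+1}, so 2^p+k is not a power of 2. So xy^2z ∉ L.
This is a contradiction; hence L is not regular.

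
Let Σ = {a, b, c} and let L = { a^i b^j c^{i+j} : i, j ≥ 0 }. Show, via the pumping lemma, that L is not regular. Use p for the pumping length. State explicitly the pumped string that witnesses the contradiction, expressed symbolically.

Toward a contradiction, assume L is regular with pumping length p.
Take w = a^p b^p c^{2p} ∈ L (with i=j=p, i+j=2p), |w| = 4p ≥ p.
By the pumping lemma, w = xyz with |xy| ≤ p and |y| ≥ 1.
Because |xy| ≤ p and w begins with p copies of a, we have y = a^k with 1 ≤ k ≤ p.
Consider xy^2z = a^{p+k} b^p c^{2p}. Now the a- and b-counts sum to 2p+k, but the c-count is 2p ≠ 2p+k. So xy^2z ∉ L.
This is a contradiction; hence L is not regular.

a^{p+k} b^p c^{2p}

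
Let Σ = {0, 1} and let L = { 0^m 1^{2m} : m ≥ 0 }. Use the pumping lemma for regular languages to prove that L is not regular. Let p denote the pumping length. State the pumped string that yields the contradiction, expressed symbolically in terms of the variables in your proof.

Assume L is regular. Let p be the pumping length given by the pumping lemma.
Let w = 0^p 1^{2p} ∈ L; note |w| = 3p ≥ p.
Write w = xyz as guaranteed by the lemma, with |xy| ≤ p and y is nonempty.
Because |xy| ≤ p and w begins with p copies of 0, we have y = 0^k with 1 ≤ k ≤ p.
Pump with i = 2: xy^2z = 0^{p+k} 1^{2p}. For this to lie in L we would need 2p = 2(p+k), which forces k = 0. But k ≥ 1, so xy^2z ∉ L.
Contradiction. Therefore L is not regular.

0^{p+k} 1^{2p}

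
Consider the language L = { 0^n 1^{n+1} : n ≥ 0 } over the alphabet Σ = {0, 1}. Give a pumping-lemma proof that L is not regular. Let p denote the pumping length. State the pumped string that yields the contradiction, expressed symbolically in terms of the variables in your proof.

0^{p+k} 1^{p+1}

Assume L is regular; let p be its pumping constant.
Let w = 0^p 1^{p+1} ∈ L; note |w| = 2p+1 ≥ p.
The pumping lemma gives a decomposition w = xyz where |xy| ≤ p and |y| > 0.
Since the first p symbols of w are all 0's and |xy| ≤ p, y lies entirely in the leading 0-block: y = 0^k for some k with 1 ≤ k ≤ p.
Pump with i = 2: xy^2z = 0^{p+k} 1^{p+1}. For this to lie in L we would need p+1 = (p+k)+1, which forces k = 0. But k ≥ 1, so xy^2z ∉ L.
This contradicts the pumping lemma, so L is not regular.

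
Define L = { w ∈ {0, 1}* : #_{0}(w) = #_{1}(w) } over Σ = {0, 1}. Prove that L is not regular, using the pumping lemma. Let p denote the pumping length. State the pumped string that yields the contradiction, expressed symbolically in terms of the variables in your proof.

Suppose for contradiction that L is regular, and let p be the pumping length.
Choose w = 0^p 1^p ∈ L with |w| = 2p ≥ p.
The pumping lemma gives a decomposition w = xyz where |xy| ≤ p and y is nonempty.
The first p characters of w are 0's, so xy (and hence y) consists only of 0's. Write y = 0^k, 1 ≤ k ≤ p.
Pump with i = 2: xy^2z = 0^{p+k} 1^p has p+k occurrences of 0 but only p of 1. Since k ≥ 1 the counts differ, so xy^2z ∉ L.
This is a contradiction; hence L is not regular.

0^{p+k} 1^p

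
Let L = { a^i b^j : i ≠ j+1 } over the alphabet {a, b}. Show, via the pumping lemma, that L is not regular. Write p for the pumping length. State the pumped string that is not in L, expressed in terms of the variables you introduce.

Toward a contradiction, assume L is regular with pumping length p.
Choose w = a^p b^{p+p!-1}. Since p ≠ (p+p!-1)+1 = p+p!, w ∈ L; and |w| ≥ p.
By the pumping lemma, w = xyz with |xy| ≤ p and |y| ≥ 1.
Since the first p symbols of w are all a's and |xy| ≤ p, y lies entirely in the leading a-block: y = a^k for some k with 1 ≤ k ≤ p.
Since 1 ≤ k ≤ p, k divides p!; set t = 1 + p!/k. Then xy^t z has p + (p!/k)·k = p + p! copies of a. Now the a-count is p+p! and (b-count)+1 = (p+p!-1)+1 = p+p!, so i ≠ j+1 fails. So xy^t z = a^{p+p!} b^{p+p!-1} ∉ L.
Contradiction. Therefore L is not regular.

a^{p+p!} b^{p+p!-1}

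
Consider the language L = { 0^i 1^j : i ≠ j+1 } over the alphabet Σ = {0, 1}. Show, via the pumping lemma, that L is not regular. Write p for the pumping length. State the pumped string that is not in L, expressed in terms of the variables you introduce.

Suppose for contradiction that L is regular, and let p be the pumping length.
Choose w = 0^p 1^{p+p!-1}. Since p ≠ (p+p!-1)+1 = p+p!, w ∈ L; and |w| ≥ p.
By the pumping lemma, w = xyz with |xy| ≤ p and |y| ≥ 1.
The first p characters of w are 0's, so xy (and hence y) consists only of 0's. Write y = 0^k, 1 ≤ k ≤ p.
Since 1 ≤ k ≤ p, k divides p!; set t = 1 + p!/k. Then xy^t z has p + (p!/k)·k = p + p! copies of 0. Now the 0-count is p+p! and (1-count)+1 = (p+p!-1)+1 = p+p!, so i ≠ j+1 fails. So xy^t z = 0^{p+p!} 1^{p+p!-1} ∉ L.
This is a contradiction; hence L is not regular.

0^{p+p!} 1^{p+p!-1}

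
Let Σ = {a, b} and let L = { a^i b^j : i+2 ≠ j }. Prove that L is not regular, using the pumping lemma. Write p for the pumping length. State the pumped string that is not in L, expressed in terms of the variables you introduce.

a^{p+p!} b^{p+p!+2}

Assume L is regular. Let p be the pumping length given by the pumping lemma.
Choose w = a^p b^{p+p!+2}. Since p ≠ (p+p!+2)-2 = p+p!, w ∈ L; and |w| ≥ p.
Write w = xyz as guaranteed by the lemma, with |xy| ≤ p and y is nonempty.
Because |xy| ≤ p and w begins with p copies of a, we have y = a^k with 1 ≤ k ≤ p.
Since 1 ≤ k ≤ p, k divides p!; set t = 1 + p!/k. Then xy^t z has p + (p!/k)·k = p + p! copies of a. Now the a-count is p+p! and (b-count)-2 = (p+p!+2)-2 = p+p!, so i+2 ≠ j fails. So xy^t z = a^{p+p!} b^{p+p!+2} ∉ L.
This is a contradiction; hence L is not regular.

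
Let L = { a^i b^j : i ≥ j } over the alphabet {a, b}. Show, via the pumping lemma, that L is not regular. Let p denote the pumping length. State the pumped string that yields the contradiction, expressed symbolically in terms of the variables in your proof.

Toward a contradiction, assume L is regular with pumping length p.
Choose w = a^p b^p ∈ L, with |w| = 2p ≥ p.
By the pumping lemma, w = xyz with |xy| ≤ p and |y| ≥ 1.
Since the first p symbols of w are all a's and |xy| ≤ p, y lies entirely in the leading a-block: y = a^k for some k with 1 ≤ k ≤ p.
Consider xy^0z = xz = a^{p-k} b^p. Since k ≥ 1, the a-count p-k is less than p, so i ≥ j fails; thus xz ∉ L.
Contradiction. Therefore L is not regular.

a^{p-k} b^p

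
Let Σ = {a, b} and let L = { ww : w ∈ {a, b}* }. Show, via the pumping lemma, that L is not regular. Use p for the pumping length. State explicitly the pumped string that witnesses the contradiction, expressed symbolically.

Assume L is regular; let p be its pumping constant.
Take w = a^p b^p a^p b^p = uu where u = a^pb^p; then w ∈ L and |w| = 4p ≥ p.
Write w = xyz as guaranteed by the lemma, with |xy| ≤ p and |y| ≥ 1.
The first p characters of w are a's, so xy (and hence y) consists only of a's. Write y = a^k, 1 ≤ k ≤ p.
Pump with i = 2: xy^2z = a^{p+k} b^p a^p b^p, of length 4p+k. Suppose this equals vv. The string starts with a and ends with b, so v does too; thus the boundary between the two copies of v is a b→a transition. There is exactly one such transition, at position 2p+k, so |v| = 2p+k and |vv| = 4p+2k ≠ 4p+k since k ≥ 1. So xy^2z ∉ L.
Contradiction. Therefore L is not regular.

a^{p+k} b^p a^p b^p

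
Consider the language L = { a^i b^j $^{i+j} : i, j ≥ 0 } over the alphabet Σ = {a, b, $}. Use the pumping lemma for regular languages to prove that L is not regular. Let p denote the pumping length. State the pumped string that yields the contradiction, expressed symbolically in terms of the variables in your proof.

Assume L is regular. Let p be the pumping length given by the pumping lemma.
Take w = a^p b^p $^{2p} ∈ L (with i=j=p, i+j=2p), |w| = 4p ≥ p.
Write w = xyz as guaranteed by the lemma, with |xy| ≤ p and |y| ≥ 1.
The first p characters of w are a's, so xy (and hence y) consists only of a's. Write y = a^k, 1 ≤ k ≤ p.
Consider xy^2z = a^{p+k} b^p $^{2p}. Now the a- and b-counts sum to 2p+k, but the $-count is 2p ≠ 2p+k. So xy^2z ∉ L.
This contradicts the pumping lemma, so L is not regular.

a^{p+k} b^p $^{2p}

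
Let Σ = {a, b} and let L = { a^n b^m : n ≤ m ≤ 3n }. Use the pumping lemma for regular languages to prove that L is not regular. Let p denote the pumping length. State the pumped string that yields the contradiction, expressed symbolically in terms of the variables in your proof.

Suppose for contradiction that L is regular, and let p be the pumping length.
Take w = a^p b^p ∈ L (since p ≤ p ≤ 3p), with |w| = 2p ≥ p.
Write w = xyz as guaranteed by the lemma, with |xy| ≤ p and |y| ≥ 1.
The first p characters of w are a's, so xy (and hence y) consists only of a's. Write y = a^k, 1 ≤ k ≤ p.
Pump with i = 2: xy^2z = a^{p+k} b^p. Now n = p+k > p = m, so the condition n ≤ m fails. Thus xy^2z ∉ L.
This is a contradiction; hence L is not regular.

a^{p+k} b^p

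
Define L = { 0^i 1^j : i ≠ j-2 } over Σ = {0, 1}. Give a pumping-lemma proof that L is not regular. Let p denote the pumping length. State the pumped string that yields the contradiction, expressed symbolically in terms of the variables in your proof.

Assume L is regular; let p be its pumping constant.
Choose w = 0^p 1^{p+p!+2}. Since p ≠ (p+p!+2)-2 = p+p!, w ∈ L; and |w| ≥ p.
By the pumping lemma, w = xyz with |xy| ≤ p and |y| > 0.
Since the first p symbols of w are all 0's and |xy| ≤ p, y lies entirely in the leading 0-block: y = 0^k for some k with 1 ≤ k ≤ p.
Since 1 ≤ k ≤ p, k divides p!; set t = 1 + p!/k. Then xy^t z has p + (p!/k)·k = p + p! copies of 0. Now the 0-count is p+p! and (1-count)-2 = (p+p!+2)-2 = p+p!, so i ≠ j-2 fails. So xy^t z = 0^{p+p!} 1^{p+p!+2} ∉ L.
This contradicts the pumping lemma, so L is not regular.

0^{p+p!} 1^{p+p!+2}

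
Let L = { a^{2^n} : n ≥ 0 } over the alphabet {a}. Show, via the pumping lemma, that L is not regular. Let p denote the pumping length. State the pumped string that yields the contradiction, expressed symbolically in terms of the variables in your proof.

a^{2^p+k}

Suppose for contradiction that L is regular, and let p be the pumping length.
Take w = a^{2^p} ∈ L with |w| = 2^p ≥ p.
By the pumping lemma, w = xyz with |xy| ≤ p and |y| ≥ 1.
Then y = a^k for some k with 1 ≤ k ≤ p.
Pump with i = 2: xy^2z = a^{2^p+k}. Since 1 ≤ k ≤ p < 2^p, we have 2^p < 2^p+k < 2^{p+1}, so 2^p+k is not a power of 2. So xy^2z ∉ L.
This contradicts the pumping lemma, so L is not regular.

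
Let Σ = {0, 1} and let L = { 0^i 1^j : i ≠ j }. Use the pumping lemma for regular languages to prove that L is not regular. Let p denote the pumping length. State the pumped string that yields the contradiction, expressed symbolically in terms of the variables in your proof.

Suppose for contradiction that L is regular, and let p be the pumping length.
Choose w = 0^p 1^{p+p!}. Since p ≠ p+p!, w ∈ L; and |w| ≥ p.
By the pumping lemma, w = xyz with |xy| ≤ p and |y| > 0.
Because |xy| ≤ p and w begins with p copies of 0, we have y = 0^k with 1 ≤ k ≤ p.
Since 1 ≤ k ≤ p, k divides p!; set t = 1 + p!/k. Then xy^t z has p + (p!/k)·k = p + p! copies of 0. Now the 0-count equals the 1-count, so i ≠ j fails. So xy^t z = 0^{p+p!} 1^{p+p!} ∉ L.
Contradiction. Therefore L is not regular.

0^{p+p!} 1^{p+p!}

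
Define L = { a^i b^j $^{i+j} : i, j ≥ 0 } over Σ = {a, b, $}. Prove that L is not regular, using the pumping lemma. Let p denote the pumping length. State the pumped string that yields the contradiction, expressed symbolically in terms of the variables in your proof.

a^{p+k} b^p $^{2p}

Suppose for contradiction that L is regular, and let p be the pumping length.
Take w = a^p b^p $^{2p} ∈ L (with i=j=p, i+j=2p), |w| = 4p ≥ p.
Write w = xyz as guaranteed by the lemma, with |xy| ≤ p and y is nonempty.
The first p characters of w are a's, so xy (and hence y) consists only of a's. Write y = a^k, 1 ≤ k ≤ p.
Consider xy^2z = a^{p+k} b^p $^{2p}. Now the a- and b-counts sum to 2p+k, but the $-count is 2p ≠ 2p+k. So xy^2z ∉ L.
This is a contradiction; hence L is not regular.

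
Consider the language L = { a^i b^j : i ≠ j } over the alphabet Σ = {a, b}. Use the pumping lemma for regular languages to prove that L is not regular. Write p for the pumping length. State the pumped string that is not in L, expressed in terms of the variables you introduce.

a^{p+p!} b^{p+p!}

Assume L is regular; let p be its pumping constant.
Choose w = a^p b^{p+p!}. Since p ≠ p+p!, w ∈ L; and |w| ≥ p.
Write w = xyz as guaranteed by the lemma, with |xy| ≤ p and |y| ≥ 1.
Because |xy| ≤ p and w begins with p copies of a, we have y = a^k with 1 ≤ k ≤ p.
Since 1 ≤ k ≤ p, k divides p!; set t = 1 + p!/k. Then xy^t z has p + (p!/k)·k = p + p! copies of a. Now the a-count equals the b-count, so i ≠ j fails. So xy^t z = a^{p+p!} b^{p+p!} ∉ L.
This is a contradiction; hence L is not regular.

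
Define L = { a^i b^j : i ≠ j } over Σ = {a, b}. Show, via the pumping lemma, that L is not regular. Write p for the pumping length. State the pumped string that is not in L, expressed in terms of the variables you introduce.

a^{p+p!} b^{p+p!}

Assume L is regular. Let p be the pumping length given by the pumping lemma.
Choose w = a^p b^{p+p!}. Since p ≠ p+p!, w ∈ L; and |w| ≥ p.
The pumping lemma gives a decomposition w = xyz where |xy| ≤ p and |y| > 0.
The first p characters of w are a's, so xy (and hence y) consists only of a's. Write y = a^k, 1 ≤ k ≤ p.
Since 1 ≤ k ≤ p, k divides p!; set t = 1 + p!/k. Then xy^t z has p + (p!/k)·k = p + p! copies of a. Now the a-count equals the b-count, so i ≠ j fails. So xy^t z = a^{p+p!} b^{p+p!} ∉ L.
Contradiction. Therefore L is not regular.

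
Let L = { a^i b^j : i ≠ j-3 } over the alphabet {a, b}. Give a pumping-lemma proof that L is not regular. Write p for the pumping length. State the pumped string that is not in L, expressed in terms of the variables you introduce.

a^{p+p!} b^{p+p!+3}

Assume L is regular. Let p be the pumping length given by the pumping lemma.
Choose w = a^p b^{p+p!+3}. Since p ≠ (p+p!+3)-3 = p+p!, w ∈ L; and |w| ≥ p.
Write w = xyz as guaranteed by the lemma, with |xy| ≤ p and |y| > 0.
The first p characters of w are a's, so xy (and hence y) consists only of a's. Write y = a^k, 1 ≤ k ≤ p.
Since 1 ≤ k ≤ p, k divides p!; set t = 1 + p!/k. Then xy^t z has p + (p!/k)·k = p + p! copies of a. Now the a-count is p+p! and (b-count)-3 = (p+p!+3)-3 = p+p!, so i ≠ j-3 fails. So xy^t z = a^{p+p!} b^{p+p!+3} ∉ L.
This contradicts the pumping lemma, so L is not regular.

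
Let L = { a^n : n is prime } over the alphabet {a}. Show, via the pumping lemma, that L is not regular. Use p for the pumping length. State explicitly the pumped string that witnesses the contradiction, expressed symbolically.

Toward a contradiction, assume L is regular with pumping length p.
Let q be a prime with q ≥ p+2 (infinitely many primes exist), and take w = a^q ∈ L with |w| = q ≥ p.
Write w = xyz as guaranteed by the lemma, with |xy| ≤ p and |y| > 0.
Then y = a^k for some k with 1 ≤ k ≤ p.
Since 1 ≤ k ≤ p, |xz| = q-k. Pump with i = q+1: |xy^{q+1}z| = (q-k)+(q+1)k = q+qk = q(1+k), which is composite (both factors ≥ 2). So xy^{q+1}z = a^{q(1+k)} ∉ L.
This contradicts the pumping lemma, so L is not regular.

a^{q(1+k)}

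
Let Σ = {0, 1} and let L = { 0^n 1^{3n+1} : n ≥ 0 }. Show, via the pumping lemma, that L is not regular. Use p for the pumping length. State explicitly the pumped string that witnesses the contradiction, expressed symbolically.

0^{p+k} 1^{3p+1}

Suppose for contradiction that L is regular, and let p be the pumping length.
Take w = 0^p 1^{3p+1}. Then w ∈ L and |w| = 4p+1 ≥ p.
By the pumping lemma, w = xyz with |xy| ≤ p and |y| ≥ 1.
Because |xy| ≤ p and w begins with p copies of 0, we have y = 0^k with 1 ≤ k ≤ p.
Pump with i = 2: xy^2z = 0^{p+k} 1^{3p+1}. For this to lie in L we would need 3p+1 = 3(p+k)+1, which forces k = 0. But k ≥ 1, so xy^2z ∉ L.
This is a contradiction; hence L is not regular.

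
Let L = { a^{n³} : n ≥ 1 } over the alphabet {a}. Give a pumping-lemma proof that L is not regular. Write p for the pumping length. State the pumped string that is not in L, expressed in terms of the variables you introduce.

a^{p³+k}

Assume L is regular. Let p be the pumping length given by the pumping lemma.
Take w = a^{p³} ∈ L with |w| = p³ ≥ p.
By the pumping lemma, w = xyz with |xy| ≤ p and |y| ≥ 1.
Then y = a^k for some k with 1 ≤ k ≤ p.
Pump with i = 2: xy^2z = a^{p³+k}. Since 1 ≤ k ≤ p, p³ < p³+k ≤ p³+p < p³+3p²+3p+1 = (p+1)³, so p³+k is not a perfect cube. So xy^2z ∉ L.
This is a contradiction; hence L is not regular.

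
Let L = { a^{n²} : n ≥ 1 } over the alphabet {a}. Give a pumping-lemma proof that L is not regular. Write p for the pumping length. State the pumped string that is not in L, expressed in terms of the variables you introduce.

a^{p²+k}

Assume L is regular; let p be its pumping constant.
Take w = a^{p²} ∈ L with |w| = p² ≥ p.
By the pumping lemma, w = xyz with |xy| ≤ p and |y| ≥ 1.
Then y = a^k for some k with 1 ≤ k ≤ p.
Pump with i = 2: xy^2z = a^{p²+k}. Since 1 ≤ k ≤ p, p² < p²+k ≤ p²+p < (p+1)², so p²+k lies strictly between consecutive squares and is not a perfect square. So xy^2z ∉ L.
Contradiction. Therefore L is not regular.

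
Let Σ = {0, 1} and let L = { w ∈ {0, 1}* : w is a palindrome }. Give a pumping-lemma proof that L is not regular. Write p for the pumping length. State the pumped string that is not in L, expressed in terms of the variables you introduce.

Assume L is regular; let p be its pumping constant.
Take w = 0^p 1 0^p, a palindrome of length 2p+1 ≥ p.
Write w = xyz as guaranteed by the lemma, with |xy| ≤ p and |y| ≥ 1.
Since the first p symbols of w are all 0's and |xy| ≤ p, y lies entirely in the leading 0-block: y = 0^k for some k with 1 ≤ k ≤ p.
Pump with i = 2: xy^2z = 0^{p+k} 1 0^p. Its reverse is 0^p 1 0^{p+k}, which differs from xy^2z since k ≥ 1. So xy^2z is not a palindrome and xy^2z ∉ L.
Contradiction. Therefore L is not regular.

0^{p+k} 1 0^p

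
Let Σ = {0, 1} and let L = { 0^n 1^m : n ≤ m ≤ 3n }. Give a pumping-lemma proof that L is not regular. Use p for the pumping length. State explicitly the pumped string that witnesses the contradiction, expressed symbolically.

0^{p+k} 1^p

Suppose for contradiction that L is regular, and let p be the pumping length.
Take w = 0^p 1^p ∈ L (since p ≤ p ≤ 3p), with |w| = 2p ≥ p.
Write w = xyz as guaranteed by the lemma, with |xy| ≤ p and |y| ≥ 1.
Since the first p symbols of w are all 0's and |xy| ≤ p, y lies entirely in the leading 0-block: y = 0^k for some k with 1 ≤ k ≤ p.
Pump with i = 2: xy^2z = 0^{p+k} 1^p. Now n = p+k > p = m, so the condition n ≤ m fails. Thus xy^2z ∉ L.
Contradiction. Therefore L is not regular.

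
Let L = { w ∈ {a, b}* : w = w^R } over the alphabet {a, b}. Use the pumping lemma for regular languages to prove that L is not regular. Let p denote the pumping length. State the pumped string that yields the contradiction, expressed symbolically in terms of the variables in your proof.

Toward a contradiction, assume L is regular with pumping length p.
Take w = a^p b a^p, a palindrome of length 2p+1 ≥ p.
Write w = xyz as guaranteed by the lemma, with |xy| ≤ p and y is nonempty.
Because |xy| ≤ p and w begins with p copies of a, we have y = a^k with 1 ≤ k ≤ p.
Pump with i = 2: xy^2z = a^{p+k} b a^p. Its reverse is a^p b a^{p+k}, which differs from xy^2z since k ≥ 1. So xy^2z is not a palindrome and xy^2z ∉ L.
This is a contradiction; hence L is not regular.

a^{p+k} b a^p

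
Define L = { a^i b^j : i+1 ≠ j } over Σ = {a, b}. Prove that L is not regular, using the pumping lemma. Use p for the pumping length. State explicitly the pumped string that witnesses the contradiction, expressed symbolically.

Assume L is regular; let p be its pumping constant.
Choose w = a^p b^{p+p!+1}. Since p ≠ (p+p!+1)-1 = p+p!, w ∈ L; and |w| ≥ p.
By the pumping lemma, w = xyz with |xy| ≤ p and y is nonempty.
Since the first p symbols of w are all a's and |xy| ≤ p, y lies entirely in the leading a-block: y = a^k for some k with 1 ≤ k ≤ p.
Since 1 ≤ k ≤ p, k divides p!; set t = 1 + p!/k. Then xy^t z has p + (p!/k)·k = p + p! copies of a. Now the a-count is p+p! and (b-count)-1 = (p+p!+1)-1 = p+p!, so i+1 ≠ j fails. So xy^t z = a^{p+p!} b^{p+p!+1} ∉ L.
This contradicts the pumping lemma, so L is not regular.

a^{p+p!} b^{p+p!+1}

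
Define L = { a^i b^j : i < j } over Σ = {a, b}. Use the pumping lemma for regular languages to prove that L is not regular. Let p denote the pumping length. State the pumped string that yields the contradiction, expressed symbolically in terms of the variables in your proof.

Suppose for contradiction that L is regular, and let p be the pumping length.
Choose w = a^p b^{p+1} ∈ L, with |w| = 2p+1 ≥ p.
The pumping lemma gives a decomposition w = xyz where |xy| ≤ p and |y| ≥ 1.
Since the first p symbols of w are all a's and |xy| ≤ p, y lies entirely in the leading a-block: y = a^k for some k with 1 ≤ k ≤ p.
Consider xy^2z = a^{p+k} b^{p+1}. Since k ≥ 1, the a-count p+k is at least p+1, so i < j fails; thus xy^2z ∉ L.
This contradicts the pumping lemma, so L is not regular.

a^{p+k} b^{p+1}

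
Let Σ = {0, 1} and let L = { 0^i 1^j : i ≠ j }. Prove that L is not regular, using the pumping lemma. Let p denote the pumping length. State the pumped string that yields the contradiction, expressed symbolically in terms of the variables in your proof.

0^{p+p!} 1^{p+p!}

Toward a contradiction, assume L is regular with pumping length p.
Choose w = 0^p 1^{p+p!}. Since p ≠ p+p!, w ∈ L; and |w| ≥ p.
The pumping lemma gives a decomposition w = xyz where |xy| ≤ p and |y| > 0.
The first p characters of w are 0's, so xy (and hence y) consists only of 0's. Write y = 0^k, 1 ≤ k ≤ p.
Since 1 ≤ k ≤ p, k divides p!; set t = 1 + p!/k. Then xy^t z has p + (p!/k)·k = p + p! copies of 0. Now the 0-count equals the 1-count, so i ≠ j fails. So xy^t z = 0^{p+p!} 1^{p+p!} ∉ L.
This contradicts the pumping lemma, so L is not regular.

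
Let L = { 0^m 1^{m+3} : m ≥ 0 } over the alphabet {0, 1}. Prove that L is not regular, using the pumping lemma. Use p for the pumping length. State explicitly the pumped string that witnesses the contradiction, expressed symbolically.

Assume L is regular. Let p be the pumping length given by the pumping lemma.
Take w = 0^p 1^{p+3}. Then w ∈ L and |w| = 2p+3 ≥ p.
By the pumping lemma, w = xyz with |xy| ≤ p and |y| > 0.
Since the first p symbols of w are all 0's and |xy| ≤ p, y lies entirely in the leading 0-block: y = 0^k for some k with 1 ≤ k ≤ p.
Pump with i = 2: xy^2z = 0^{p+k} 1^{p+3}. For this to lie in L we would need p+3 = (p+k)+3, which forces k = 0. But k ≥ 1, so xy^2z ∉ L.
This is a contradiction; hence L is not regular.

0^{p+k} 1^{p+3}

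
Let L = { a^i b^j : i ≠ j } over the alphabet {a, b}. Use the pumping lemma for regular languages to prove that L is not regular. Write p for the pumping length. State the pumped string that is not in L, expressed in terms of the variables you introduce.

a^{p+p!} b^{p+p!}

Assume L is regular; let p be its pumping constant.
Choose w = a^p b^{p+p!}. Since p ≠ p+p!, w ∈ L; and |w| ≥ p.
Write w = xyz as guaranteed by the lemma, with |xy| ≤ p and |y| > 0.
Because |xy| ≤ p and w begins with p copies of a, we have y = a^k with 1 ≤ k ≤ p.
Since 1 ≤ k ≤ p, k divides p!; set t = 1 + p!/k. Then xy^t z has p + (p!/k)·k = p + p! copies of a. Now the a-count equals the b-count, so i ≠ j fails. So xy^t z = a^{p+p!} b^{p+p!} ∉ L.
Contradiction. Therefore L is not regular.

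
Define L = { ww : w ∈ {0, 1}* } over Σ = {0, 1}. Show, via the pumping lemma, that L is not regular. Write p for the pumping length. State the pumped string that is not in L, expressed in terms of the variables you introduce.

Assume L is regular; let p be its pumping constant.
Take w = 0^p 1^p 0^p 1^p = uu where u = 0^p1^p; then w ∈ L and |w| = 4p ≥ p.
The pumping lemma gives a decomposition w = xyz where |xy| ≤ p and y is nonempty.
Since the first p symbols of w are all 0's and |xy| ≤ p, y lies entirely in the leading 0-block: y = 0^k for some k with 1 ≤ k ≤ p.
Pump with i = 2: xy^2z = 0^{p+k} 1^p 0^p 1^p, of length 4p+k. Suppose this equals vv. The string starts with 0 and ends with 1, so v does too; thus the boundary between the two copies of v is a 1→0 transition. There is exactly one such transition, at position 2p+k, so |v| = 2p+k and |vv| = 4p+2k ≠ 4p+k since k ≥ 1. So xy^2z ∉ L.
Contradiction. Therefore L is not regular.

0^{p+k} 1^p 0^p 1^p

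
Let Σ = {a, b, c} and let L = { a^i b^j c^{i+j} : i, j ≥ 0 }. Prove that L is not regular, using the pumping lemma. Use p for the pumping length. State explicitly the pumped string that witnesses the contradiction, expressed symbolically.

Toward a contradiction, assume L is regular with pumping length p.
Take w = a^p b^p c^{2p} ∈ L (with i=j=p, i+j=2p), |w| = 4p ≥ p.
By the pumping lemma, w = xyz with |xy| ≤ p and |y| > 0.
Since the first p symbols of w are all a's and |xy| ≤ p, y lies entirely in the leading a-block: y = a^k for some k with 1 ≤ k ≤ p.
Consider xy^2z = a^{p+k} b^p c^{2p}. Now the a- and b-counts sum to 2p+k, but the c-count is 2p ≠ 2p+k. So xy^2z ∉ L.
This is a contradiction; hence L is not regular.

a^{p+k} b^p c^{2p}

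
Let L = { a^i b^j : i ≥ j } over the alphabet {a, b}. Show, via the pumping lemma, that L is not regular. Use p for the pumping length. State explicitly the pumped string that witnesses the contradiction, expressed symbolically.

a^{p-k} b^p

Assume L is regular. Let p be the pumping length given by the pumping lemma.
Choose w = a^p b^p ∈ L, with |w| = 2p ≥ p.
By the pumping lemma, w = xyz with |xy| ≤ p and |y| ≥ 1.
Because |xy| ≤ p and w begins with p copies of a, we have y = a^k with 1 ≤ k ≤ p.
Consider xy^0z = xz = a^{p-k} b^p. Since k ≥ 1, the a-count p-k is less than p, so i ≥ j fails; thus xz ∉ L.
This contradicts the pumping lemma, so L is not regular.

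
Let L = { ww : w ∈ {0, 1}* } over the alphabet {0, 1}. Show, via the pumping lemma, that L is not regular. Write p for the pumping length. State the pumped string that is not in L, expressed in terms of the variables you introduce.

0^{p+k} 1^p 0^p 1^p

Toward a contradiction, assume L is regular with pumping length p.
Take w = 0^p 1^p 0^p 1^p = uu where u = 0^p1^p; then w ∈ L and |w| = 4p ≥ p.
The pumping lemma gives a decomposition w = xyz where |xy| ≤ p and |y| ≥ 1.
Because |xy| ≤ p and w begins with p copies of 0, we have y = 0^k with 1 ≤ k ≤ p.
Pump with i = 2: xy^2z = 0^{p+k} 1^p 0^p 1^p, of length 4p+k. Suppose this equals vv. The string starts with 0 and ends with 1, so v does too; thus the boundary between the two copies of v is a 1→0 transition. There is exactly one such transition, at position 2p+k, so |v| = 2p+k and |vv| = 4p+2k ≠ 4p+k since k ≥ 1. So xy^2z ∉ L.
This contradicts the pumping lemma, so L is not regular.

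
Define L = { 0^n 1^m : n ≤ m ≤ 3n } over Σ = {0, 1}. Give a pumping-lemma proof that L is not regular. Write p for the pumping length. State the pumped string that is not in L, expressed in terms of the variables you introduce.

Assume L is regular. Let p be the pumping length given by the pumping lemma.
Take w = 0^p 1^p ∈ L (since p ≤ p ≤ 3p), with |w| = 2p ≥ p.
Write w = xyz as guaranteed by the lemma, with |xy| ≤ p and y is nonempty.
Since the first p symbols of w are all 0's and |xy| ≤ p, y lies entirely in the leading 0-block: y = 0^k for some k with 1 ≤ k ≤ p.
Pump with i = 2: xy^2z = 0^{p+k} 1^p. Now n = p+k > p = m, so the condition n ≤ m fails. Thus xy^2z ∉ L.
Contradiction. Therefore L is not regular.

0^{p+k} 1^p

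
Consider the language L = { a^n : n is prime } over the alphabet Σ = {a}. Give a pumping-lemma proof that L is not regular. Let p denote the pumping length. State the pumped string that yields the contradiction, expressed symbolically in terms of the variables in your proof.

a^{q(1+k)}

Suppose for contradiction that L is regular, and let p be the pumping length.
Let q be a prime with q ≥ p+2 (infinitely many primes exist), and take w = a^q ∈ L with |w| = q ≥ p.
By the pumping lemma, w = xyz with |xy| ≤ p and |y| ≥ 1.
Then y = a^k for some k with 1 ≤ k ≤ p.
Since 1 ≤ k ≤ p, |xz| = q-k. Pump with i = q+1: |xy^{q+1}z| = (q-k)+(q+1)k = q+qk = q(1+k), which is composite (both factors ≥ 2). So xy^{q+1}z = a^{q(1+k)} ∉ L.
This contradicts the pumping lemma, so L is not regular.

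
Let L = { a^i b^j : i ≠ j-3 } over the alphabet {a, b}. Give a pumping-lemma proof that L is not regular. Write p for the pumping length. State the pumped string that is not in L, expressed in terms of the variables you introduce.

Suppose for contradiction that L is regular, and let p be the pumping length.
Choose w = a^p b^{p+p!+3}. Since p ≠ (p+p!+3)-3 = p+p!, w ∈ L; and |w| ≥ p.
The pumping lemma gives a decomposition w = xyz where |xy| ≤ p and |y| > 0.
Because |xy| ≤ p and w begins with p copies of a, we have y = a^k with 1 ≤ k ≤ p.
Since 1 ≤ k ≤ p, k divides p!; set t = 1 + p!/k. Then xy^t z has p + (p!/k)·k = p + p! copies of a. Now the a-count is p+p! and (b-count)-3 = (p+p!+3)-3 = p+p!, so i ≠ j-3 fails. So xy^t z = a^{p+p!} b^{p+p!+3} ∉ L.
This contradicts the pumping lemma, so L is not regular.

a^{p+p!} b^{p+p!+3}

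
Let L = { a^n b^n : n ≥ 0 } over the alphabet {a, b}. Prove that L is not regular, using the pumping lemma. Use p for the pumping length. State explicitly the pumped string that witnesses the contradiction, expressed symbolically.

a^{p+k} b^p

Assume L is regular. Let p be the pumping length given by the pumping lemma.
Choose w = a^p b^p, which is in L with |w| = 2p ≥ p.
Write w = xyz as guaranteed by the lemma, with |xy| ≤ p and |y| > 0.
The first p characters of w are a's, so xy (and hence y) consists only of a's. Write y = a^k, 1 ≤ k ≤ p.
Pump with i = 2: xy^2z = a^{p+k} b^p. For this to lie in L we would need p = p+k, which forces k = 0. But k ≥ 1, so xy^2z ∉ L.
Contradiction. Therefore L is not regular.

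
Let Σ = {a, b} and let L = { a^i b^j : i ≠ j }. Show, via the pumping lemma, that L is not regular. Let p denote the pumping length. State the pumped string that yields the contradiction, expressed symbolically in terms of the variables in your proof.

Assume L is regular. Let p be the pumping length given by the pumping lemma.
Choose w = a^p b^{p+p!}. Since p ≠ p+p!, w ∈ L; and |w| ≥ p.
The pumping lemma gives a decomposition w = xyz where |xy| ≤ p and y is nonempty.
Since the first p symbols of w are all a's and |xy| ≤ p, y lies entirely in the leading a-block: y = a^k for some k with 1 ≤ k ≤ p.
Since 1 ≤ k ≤ p, k divides p!; set t = 1 + p!/k. Then xy^t z has p + (p!/k)·k = p + p! copies of a. Now the a-count equals the b-count, so i ≠ j fails. So xy^t z = a^{p+p!} b^{p+p!} ∉ L.
This contradicts the pumping lemma, so L is not regular.

a^{p+p!} b^{p+p!}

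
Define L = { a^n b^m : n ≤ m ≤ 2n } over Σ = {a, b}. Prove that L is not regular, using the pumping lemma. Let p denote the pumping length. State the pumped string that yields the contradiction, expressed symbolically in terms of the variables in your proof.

a^{p+k} b^p

Toward a contradiction, assume L is regular with pumping length p.
Take w = a^p b^p ∈ L (since p ≤ p ≤ 2p), with |w| = 2p ≥ p.
Write w = xyz as guaranteed by the lemma, with |xy| ≤ p and |y| ≥ 1.
Because |xy| ≤ p and w begins with p copies of a, we have y = a^k with 1 ≤ k ≤ p.
Pump with i = 2: xy^2z = a^{p+k} b^p. Now n = p+k > p = m, so the condition n ≤ m fails. Thus xy^2z ∉ L.
This is a contradiction; hence L is not regular.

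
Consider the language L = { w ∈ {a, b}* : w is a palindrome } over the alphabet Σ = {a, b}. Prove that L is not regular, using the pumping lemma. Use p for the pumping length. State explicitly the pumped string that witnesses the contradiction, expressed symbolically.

a^{p+k} b a^p

Assume L is regular. Let p be the pumping length given by the pumping lemma.
Take w = a^p b a^p, a palindrome of length 2p+1 ≥ p.
The pumping lemma gives a decomposition w = xyz where |xy| ≤ p and |y| > 0.
Because |xy| ≤ p and w begins with p copies of a, we have y = a^k with 1 ≤ k ≤ p.
Pump with i = 2: xy^2z = a^{p+k} b a^p. Its reverse is a^p b a^{p+k}, which differs from xy^2z since k ≥ 1. So xy^2z is not a palindrome and xy^2z ∉ L.
This contradicts the pumping lemma, so L is not regular.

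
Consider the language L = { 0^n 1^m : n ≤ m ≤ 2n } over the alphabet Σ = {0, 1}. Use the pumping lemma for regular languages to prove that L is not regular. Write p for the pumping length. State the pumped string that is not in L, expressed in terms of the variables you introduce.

Assume L is regular; let p be its pumping constant.
Take w = 0^p 1^p ∈ L (since p ≤ p ≤ 2p), with |w| = 2p ≥ p.
By the pumping lemma, w = xyz with |xy| ≤ p and |y| > 0.
Because |xy| ≤ p and w begins with p copies of 0, we have y = 0^k with 1 ≤ k ≤ p.
Pump with i = 2: xy^2z = 0^{p+k} 1^p. Now n = p+k > p = m, so the condition n ≤ m fails. Thus xy^2z ∉ L.
This is a contradiction; hence L is not regular.

0^{p+k} 1^p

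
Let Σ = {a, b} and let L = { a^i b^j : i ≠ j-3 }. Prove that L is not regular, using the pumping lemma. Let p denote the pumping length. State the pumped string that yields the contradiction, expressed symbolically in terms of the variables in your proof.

a^{p+p!} b^{p+p!+3}

Suppose for contradiction that L is regular, and let p be the pumping length.
Choose w = a^p b^{p+p!+3}. Since p ≠ (p+p!+3)-3 = p+p!, w ∈ L; and |w| ≥ p.
Write w = xyz as guaranteed by the lemma, with |xy| ≤ p and y is nonempty.
Because |xy| ≤ p and w begins with p copies of a, we have y = a^k with 1 ≤ k ≤ p.
Since 1 ≤ k ≤ p, k divides p!; set t = 1 + p!/k. Then xy^t z has p + (p!/k)·k = p + p! copies of a. Now the a-count is p+p! and (b-count)-3 = (p+p!+3)-3 = p+p!, so i ≠ j-3 fails. So xy^t z = a^{p+p!} b^{p+p!+3} ∉ L.
This is a contradiction; hence L is not regular.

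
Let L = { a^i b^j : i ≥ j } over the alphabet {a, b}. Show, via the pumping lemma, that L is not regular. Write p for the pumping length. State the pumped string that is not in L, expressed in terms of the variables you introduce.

a^{p-k} b^p

Assume L is regular; let p be its pumping constant.
Choose w = a^p b^p ∈ L, with |w| = 2p ≥ p.
Write w = xyz as guaranteed by the lemma, with |xy| ≤ p and |y| > 0.
The first p characters of w are a's, so xy (and hence y) consists only of a's. Write y = a^k, 1 ≤ k ≤ p.
Consider xy^0z = xz = a^{p-k} b^p. Since k ≥ 1, the a-count p-k is less than p, so i ≥ j fails; thus xz ∉ L.
This contradicts the pumping lemma, so L is not regular.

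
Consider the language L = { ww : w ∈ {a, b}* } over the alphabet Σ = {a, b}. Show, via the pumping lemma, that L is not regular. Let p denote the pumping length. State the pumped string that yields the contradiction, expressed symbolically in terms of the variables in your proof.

Suppose for contradiction that L is regular, and let p be the pumping length.
Take w = a^p b^p a^p b^p = uu where u = a^pb^p; then w ∈ L and |w| = 4p ≥ p.
Write w = xyz as guaranteed by the lemma, with |xy| ≤ p and |y| ≥ 1.
The first p characters of w are a's, so xy (and hence y) consists only of a's. Write y = a^k, 1 ≤ k ≤ p.
Pump with i = 2: xy^2z = a^{p+k} b^p a^p b^p, of length 4p+k. Suppose this equals vv. The string starts with a and ends with b, so v does too; thus the boundary between the two copies of v is a b→a transition. There is exactly one such transition, at position 2p+k, so |v| = 2p+k and |vv| = 4p+2k ≠ 4p+k since k ≥ 1. So xy^2z ∉ L.
This is a contradiction; hence L is not regular.

a^{p+k} b^p a^p b^p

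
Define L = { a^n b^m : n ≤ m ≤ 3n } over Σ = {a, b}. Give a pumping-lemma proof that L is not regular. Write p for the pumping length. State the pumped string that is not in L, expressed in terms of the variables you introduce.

Suppose for contradiction that L is regular, and let p be the pumping length.
Take w = a^p b^p ∈ L (since p ≤ p ≤ 3p), with |w| = 2p ≥ p.
Write w = xyz as guaranteed by the lemma, with |xy| ≤ p and y is nonempty.
The first p characters of w are a's, so xy (and hence y) consists only of a's. Write y = a^k, 1 ≤ k ≤ p.
Pump with i = 2: xy^2z = a^{p+k} b^p. Now n = p+k > p = m, so the condition n ≤ m fails. Thus xy^2z ∉ L.
This is a contradiction; hence L is not regular.

a^{p+k} b^p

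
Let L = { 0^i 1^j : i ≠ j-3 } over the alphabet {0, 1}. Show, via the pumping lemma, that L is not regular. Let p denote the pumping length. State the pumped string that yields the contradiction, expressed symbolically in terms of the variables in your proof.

Suppose for contradiction that L is regular, and let p be the pumping length.
Choose w = 0^p 1^{p+p!+3}. Since p ≠ (p+p!+3)-3 = p+p!, w ∈ L; and |w| ≥ p.
The pumping lemma gives a decomposition w = xyz where |xy| ≤ p and y is nonempty.
Since the first p symbols of w are all 0's and |xy| ≤ p, y lies entirely in the leading 0-block: y = 0^k for some k with 1 ≤ k ≤ p.
Since 1 ≤ k ≤ p, k divides p!; set t = 1 + p!/k. Then xy^t z has p + (p!/k)·k = p + p! copies of 0. Now the 0-count is p+p! and (1-count)-3 = (p+p!+3)-3 = p+p!, so i ≠ j-3 fails. So xy^t z = 0^{p+p!} 1^{p+p!+3} ∉ L.
This is a contradiction; hence L is not regular.

0^{p+p!} 1^{p+p!+3}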